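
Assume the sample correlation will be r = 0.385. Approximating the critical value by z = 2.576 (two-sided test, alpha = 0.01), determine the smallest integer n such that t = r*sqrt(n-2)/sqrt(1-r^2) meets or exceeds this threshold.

r√(n−2)/√(1−r²) ≥ 2.576  ⇔  n−2 ≥ (2.576)²·(1−r²)/r²
(1−r²)/r² = (1−0.148225)/0.148225 = 5.7465
n ≥ 2 + 6.635776·5.7465 = 2 + 38.1325 = 40.1325
⌈40.1325⌉ = 41

41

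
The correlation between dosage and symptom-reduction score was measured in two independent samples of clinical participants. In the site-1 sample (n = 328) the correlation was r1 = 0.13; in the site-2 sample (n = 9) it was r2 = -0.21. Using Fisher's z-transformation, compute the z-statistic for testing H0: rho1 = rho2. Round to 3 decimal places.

0.835

z1 = atanh(0.13) = 0.130740,  z2 = atanh(-0.21) = -0.213171
SE = √(1/(n1−3) + 1/(n2−3)) = √(1/325 + 1/6) = √(0.0030769 + 0.1666667) = √0.1697436 = 0.412000
z = (z1 − z2)/SE = (0.130740 − (-0.213171)) / 0.412000 = 0.343911 / 0.412000 = 0.835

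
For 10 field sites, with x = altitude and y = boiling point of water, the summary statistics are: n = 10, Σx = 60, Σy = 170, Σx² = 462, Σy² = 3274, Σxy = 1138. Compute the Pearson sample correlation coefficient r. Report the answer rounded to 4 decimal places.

0.5962

S_xy = nΣxy − ΣxΣy = 10·1138 − 60·170 = 11380 − 10200 = 1180
S_xx = nΣx² − (Σx)² = 10·462 − 60² = 4620 − 3600 = 1020
S_yy = nΣy² − (Σy)² = 10·3274 − 170² = 32740 − 28900 = 3840
r = S_xy / √(S_xx·S_yy) = 1180 / √(1020·3840) = 1180 / √3916800 = 1180 / 1979.0907 = 0.5962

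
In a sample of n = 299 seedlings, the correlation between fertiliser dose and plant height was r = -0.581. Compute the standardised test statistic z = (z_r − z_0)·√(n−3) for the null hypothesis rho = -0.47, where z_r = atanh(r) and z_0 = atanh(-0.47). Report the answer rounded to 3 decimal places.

-2.648

z_r = atanh(-0.581) = -0.663971,  z_0 = atanh(-0.47) = -0.510070
SE = 1/√(n−3) = 1/√296 = 0.058124
z = (z_r − z_0)/SE = (-0.663971 − (-0.510070)) / 0.058124 = -0.153901 / 0.058124 = -2.648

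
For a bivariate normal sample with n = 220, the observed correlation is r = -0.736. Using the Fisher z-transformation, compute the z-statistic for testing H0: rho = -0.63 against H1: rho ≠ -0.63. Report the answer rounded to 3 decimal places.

-2.950

z_r = atanh(-0.736) = -0.941695,  z_0 = atanh(-0.63) = -0.741416
SE = 1/√(n−3) = 1/√217 = 0.067884
z = (z_r − z_0)/SE = (-0.941695 − (-0.741416)) / 0.067884 = -0.200279 / 0.067884 = -2.950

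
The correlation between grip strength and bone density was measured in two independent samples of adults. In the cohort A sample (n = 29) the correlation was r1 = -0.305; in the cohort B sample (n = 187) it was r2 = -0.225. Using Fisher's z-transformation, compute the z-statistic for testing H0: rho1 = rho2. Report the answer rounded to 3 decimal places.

-0.411

z1 = atanh(-0.305) = -0.315023,  z2 = atanh(-0.225) = -0.228917
SE = √(1/(n1−3) + 1/(n2−3)) = √(1/26 + 1/184) = √(0.0384615 + 0.0054348) = √0.0438963 = 0.209514
z = (z1 − z2)/SE = (-0.315023 − (-0.228917)) / 0.209514 = -0.086106 / 0.209514 = -0.411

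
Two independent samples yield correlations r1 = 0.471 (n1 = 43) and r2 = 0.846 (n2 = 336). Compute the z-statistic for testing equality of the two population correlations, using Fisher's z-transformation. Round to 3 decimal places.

z1 = atanh(0.471) = 0.511355,  z2 = atanh(0.846) = 1.241912
SE = √(1/(n1−3) + 1/(n2−3)) = √(1/40 + 1/333) = √(0.0250000 + 0.0030030) = √0.0280030 = 0.167341
z = (z1 − z2)/SE = (0.511355 − 1.241912) / 0.167341 = -0.730557 / 0.167341 = -4.366

-4.366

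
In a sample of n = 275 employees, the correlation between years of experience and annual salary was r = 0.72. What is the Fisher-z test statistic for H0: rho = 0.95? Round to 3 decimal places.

-15.241

z_r = atanh(0.72) = 0.907645,  z_0 = atanh(0.95) = 1.831781
SE = 1/√(n−3) = 1/√272 = 0.060634
z = (z_r − z_0)/SE = (0.907645 − 1.831781) / 0.060634 = -0.924136 / 0.060634 = -15.241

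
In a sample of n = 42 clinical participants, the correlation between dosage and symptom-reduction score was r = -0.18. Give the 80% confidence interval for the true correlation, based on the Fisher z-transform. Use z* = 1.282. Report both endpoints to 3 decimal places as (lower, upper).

(-0.369, 0.023)

Fisher z: z_r = atanh(r) = ½·ln((1+(-0.18))/(1−(-0.18))) = -0.181983
SE(z) = 1/√(n−3) = 1/√39 = 0.160128
80% ⇒ z* = 1.282; margin = 1.282·0.160128 = 0.205284
CI on z-scale: (-0.387267, 0.023301)
Back-transform: tanh(-0.387267) = -0.369002, tanh(0.023301) = 0.023297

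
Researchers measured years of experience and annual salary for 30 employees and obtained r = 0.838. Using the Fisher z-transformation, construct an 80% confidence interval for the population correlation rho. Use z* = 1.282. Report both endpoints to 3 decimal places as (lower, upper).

(0.748, 0.898)

Fisher z: z_r = atanh(r) = ½·ln((1+0.838)/(1−0.838)) = 1.214418
SE(z) = 1/√(n−3) = 1/√27 = 0.192450
80% ⇒ z* = 1.282; margin = 1.282·0.192450 = 0.246721
CI on z-scale: (0.967697, 1.461139)
Back-transform: tanh(0.967697) = 0.747691, tanh(1.461139) = 0.897874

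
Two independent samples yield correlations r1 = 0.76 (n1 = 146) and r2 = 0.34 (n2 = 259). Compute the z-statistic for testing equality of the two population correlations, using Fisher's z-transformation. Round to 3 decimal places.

6.151

Fisher z-transforms: z1 = atanh(0.76) = 0.996215, z2 = atanh(0.34) = 0.354093; difference d = 0.642122
Var(d) = 1/143 + 1/256 = 0.0069930 + 0.0039062 = 0.0108992
z = d/√Var(d) = 0.642122 / √0.0108992 = 0.642122 / 0.104399 = 6.151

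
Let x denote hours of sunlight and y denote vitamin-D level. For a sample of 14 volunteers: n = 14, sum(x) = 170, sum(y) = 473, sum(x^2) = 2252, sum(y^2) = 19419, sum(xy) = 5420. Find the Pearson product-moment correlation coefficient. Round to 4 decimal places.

-0.4028

S_xy = nΣxy − ΣxΣy = 14·5420 − 170·473 = 75880 − 80410 = -4530
S_xx = nΣx² − (Σx)² = 14·2252 − 170² = 31528 − 28900 = 2628
S_yy = nΣy² − (Σy)² = 14·19419 − 473² = 271866 − 223729 = 48137
r = S_xy / √(S_xx·S_yy) = -4530 / √(2628·48137) = -4530 / √126504036 = -4530 / 11247.4013 = -0.4028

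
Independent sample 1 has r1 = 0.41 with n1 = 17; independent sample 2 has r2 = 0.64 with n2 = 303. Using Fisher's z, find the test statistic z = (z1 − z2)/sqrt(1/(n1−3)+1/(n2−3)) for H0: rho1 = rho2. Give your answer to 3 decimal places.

-1.180

Fisher z-transforms: z1 = atanh(0.41) = 0.435611, z2 = atanh(0.64) = 0.758174; difference d = -0.322563
Var(d) = 1/14 + 1/300 = 0.0714286 + 0.0033333 = 0.0747619
z = d/√Var(d) = -0.322563 / √0.0747619 = -0.322563 / 0.273426 = -1.180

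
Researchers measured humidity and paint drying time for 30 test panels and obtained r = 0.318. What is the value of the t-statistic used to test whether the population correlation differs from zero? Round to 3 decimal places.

1.775

1 − r² = 1 − 0.101124 = 0.898876;  √(1−r²) = 0.948091
√(n−2) = √28 = 5.291503
t = r·√(n−2)/√(1−r²) = 0.318 · 5.291503 / 0.948091 = 1.775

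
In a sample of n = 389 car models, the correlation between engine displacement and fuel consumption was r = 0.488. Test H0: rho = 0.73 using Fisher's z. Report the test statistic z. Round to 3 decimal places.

-7.766

z_r = atanh(0.488) = 0.533432,  z_0 = atanh(0.73) = 0.928727
SE = 1/√(n−3) = 1/√386 = 0.050899
z = (z_r − z_0)/SE = (0.533432 − 0.928727) / 0.050899 = -0.395295 / 0.050899 = -7.766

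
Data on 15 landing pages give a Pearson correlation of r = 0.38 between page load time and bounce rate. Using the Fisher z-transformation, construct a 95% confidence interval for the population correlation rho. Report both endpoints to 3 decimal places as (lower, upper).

Fisher z: z_r = atanh(r) = ½·ln((1+0.38)/(1−0.38)) = 0.400060
SE(z) = 1/√(n−3) = 1/√12 = 0.288675
95% ⇒ z* = 1.960; margin = 1.960·0.288675 = 0.565803
CI on z-scale: (-0.165743, 0.965863)
Back-transform: tanh(-0.165743) = -0.164242, tanh(0.965863) = 0.746881

(-0.164, 0.747)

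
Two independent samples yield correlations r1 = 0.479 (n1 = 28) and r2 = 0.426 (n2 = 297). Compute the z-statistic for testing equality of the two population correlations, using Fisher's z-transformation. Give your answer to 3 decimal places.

z1 = atanh(0.479) = 0.521686,  z2 = atanh(0.426) = 0.455000
SE = √(1/(n1−3) + 1/(n2−3)) = √(1/25 + 1/294) = √(0.0400000 + 0.0034014) = √0.0434014 = 0.208330
z = (z1 − z2)/SE = (0.521686 − 0.455000) / 0.208330 = 0.066686 / 0.208330 = 0.320

0.320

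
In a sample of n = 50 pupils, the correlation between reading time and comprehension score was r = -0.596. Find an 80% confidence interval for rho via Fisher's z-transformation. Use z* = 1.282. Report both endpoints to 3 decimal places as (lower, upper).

(-0.703, -0.462)

z_r = atanh(-0.596) = -0.686920;  SE = 1/√(n−3) = 1/√47 = 0.145865
z-limits: -0.686920 ± 1.282·0.145865 = -0.686920 ± 0.186999 = [-0.873919, -0.499921]
ρ-limits: (tanh -0.873919, tanh -0.499921) = (-0.703, -0.462)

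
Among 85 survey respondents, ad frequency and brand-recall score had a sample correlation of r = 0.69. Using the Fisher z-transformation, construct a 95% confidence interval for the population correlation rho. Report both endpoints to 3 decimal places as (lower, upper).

Fisher z: z_r = atanh(r) = ½·ln((1+0.69)/(1−0.69)) = 0.847956
SE(z) = 1/√(n−3) = 1/√82 = 0.110432
95% ⇒ z* = 1.960; margin = 1.960·0.110432 = 0.216447
CI on z-scale: (0.631509, 1.064403)
Back-transform: tanh(0.631509) = 0.559090, tanh(1.064403) = 0.787343

(0.559, 0.787)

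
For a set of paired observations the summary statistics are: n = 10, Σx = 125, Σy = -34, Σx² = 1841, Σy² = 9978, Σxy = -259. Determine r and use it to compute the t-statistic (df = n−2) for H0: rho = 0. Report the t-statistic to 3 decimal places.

S_xy = nΣxy − ΣxΣy = 10·(-259) − 125·(-34) = -2590 − (-4250) = 1660
S_xx = nΣx² − (Σx)² = 10·1841 − 125² = 18410 − 15625 = 2785
S_yy = nΣy² − (Σy)² = 10·9978 − (-34)² = 99780 − 1156 = 98624
r = S_xy / √(S_xx·S_yy) = 1660 / √(2785·98624) = 1660 / √274667840 = 1660 / 16573.1059 = 0.1002
t = r·√(n−2)/√(1−r²) = 0.1002·√8 / √(1−0.010040) = 0.283408 / 0.994967 = 0.285

0.285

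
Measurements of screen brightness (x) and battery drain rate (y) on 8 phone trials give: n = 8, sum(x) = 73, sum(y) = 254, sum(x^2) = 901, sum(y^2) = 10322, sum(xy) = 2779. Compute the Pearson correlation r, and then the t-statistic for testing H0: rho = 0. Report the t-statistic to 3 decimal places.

S_xy = nΣxy − ΣxΣy = 8·2779 − 73·254 = 22232 − 18542 = 3690
S_xx = nΣx² − (Σx)² = 8·901 − 73² = 7208 − 5329 = 1879
S_yy = nΣy² − (Σy)² = 8·10322 − 254² = 82576 − 64516 = 18060
r = S_xy / √(S_xx·S_yy) = 3690 / √(1879·18060) = 3690 / √33934740 = 3690 / 5825.3532 = 0.6334
t = r·√(n−2)/√(1−r²) = 0.6334·√6 / √(1−0.401196) = 1.551507 / 0.773824 = 2.005

2.005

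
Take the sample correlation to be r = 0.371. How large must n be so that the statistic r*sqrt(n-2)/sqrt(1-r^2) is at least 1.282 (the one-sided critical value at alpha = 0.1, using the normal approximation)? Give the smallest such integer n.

13

r√(n−2)/√(1−r²) ≥ 1.282  ⇔  n−2 ≥ (1.282)²·(1−r²)/r²
(1−r²)/r² = (1−0.137641)/0.137641 = 6.2653
n ≥ 2 + 1.643524·6.2653 = 2 + 10.2972 = 12.2972
⌈12.2972⌉ = 13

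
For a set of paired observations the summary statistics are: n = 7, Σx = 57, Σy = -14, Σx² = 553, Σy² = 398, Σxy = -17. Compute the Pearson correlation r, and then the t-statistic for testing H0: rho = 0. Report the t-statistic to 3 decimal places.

Numerator: nΣxy − (Σx)(Σy) = 7·(-17) − (57)(-14) = 679
Denominator: √[(nΣx²−(Σx)²)(nΣy²−(Σy)²)]
  nΣx²−(Σx)² = 7·553 − 3249 = 622;  nΣy²−(Σy)² = 7·398 − 196 = 2590
  √(622·2590) = √1610980 = 1269.2439
r = 679 / 1269.2439 = 0.5350
t = r·√(n−2)/√(1−r²) = 0.5350·√5 / √(1−0.286225) = 1.196296 / 0.844852 = 1.416

1.416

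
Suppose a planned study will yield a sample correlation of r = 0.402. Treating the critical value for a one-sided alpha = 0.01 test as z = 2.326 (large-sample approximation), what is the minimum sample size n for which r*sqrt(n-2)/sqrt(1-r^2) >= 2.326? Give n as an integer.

31

Need r·√(n−2)/√(1−r²) ≥ 2.326
√(n−2) ≥ 2.326·√(1−0.161604) / 0.402 = 2.326·0.915640 / 0.402 = 5.2980
n−2 ≥ 28.0688  ⇒  n ≥ 30.0688
Smallest integer n = 31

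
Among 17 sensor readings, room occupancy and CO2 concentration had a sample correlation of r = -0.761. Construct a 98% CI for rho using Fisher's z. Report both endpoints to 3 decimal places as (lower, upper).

z_r = atanh(-0.761) = -0.998587;  SE = 1/√(n−3) = 1/√14 = 0.267261
z-limits: -0.998587 ± 2.326·0.267261 = -0.998587 ± 0.621649 = [-1.620236, -0.376938]
ρ-limits: (tanh -1.620236, tanh -0.376938) = (-0.925, -0.360)

(-0.925, -0.360)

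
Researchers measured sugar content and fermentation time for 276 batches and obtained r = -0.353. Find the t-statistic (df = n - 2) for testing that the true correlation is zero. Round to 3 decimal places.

1 − r² = 1 − 0.124609 = 0.875391;  √(1−r²) = 0.935623
√(n−2) = √274 = 16.552945
t = r·√(n−2)/√(1−r²) = -0.353 · 16.552945 / 0.935623 = -6.245

-6.245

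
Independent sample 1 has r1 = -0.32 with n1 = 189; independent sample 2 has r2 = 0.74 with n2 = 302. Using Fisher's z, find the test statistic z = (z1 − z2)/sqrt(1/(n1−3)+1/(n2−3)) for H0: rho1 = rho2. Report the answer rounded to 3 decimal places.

Fisher z-transforms: z1 = atanh(-0.32) = -0.331647, z2 = atanh(0.74) = 0.950479; difference d = -1.282126
Var(d) = 1/186 + 1/299 = 0.0053763 + 0.0033445 = 0.0087208
z = d/√Var(d) = -1.282126 / √0.0087208 = -1.282126 / 0.093385 = -13.729

-13.729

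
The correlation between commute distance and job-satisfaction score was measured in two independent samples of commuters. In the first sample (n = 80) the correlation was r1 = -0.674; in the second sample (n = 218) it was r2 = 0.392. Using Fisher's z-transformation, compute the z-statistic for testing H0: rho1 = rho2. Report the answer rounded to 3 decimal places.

-9.278

Fisher z-transforms: z1 = atanh(-0.674) = -0.818037, z2 = atanh(0.392) = 0.414161; difference d = -1.232198
Var(d) = 1/77 + 1/215 = 0.0129870 + 0.0046512 = 0.0176382
z = d/√Var(d) = -1.232198 / √0.0176382 = -1.232198 / 0.132809 = -9.278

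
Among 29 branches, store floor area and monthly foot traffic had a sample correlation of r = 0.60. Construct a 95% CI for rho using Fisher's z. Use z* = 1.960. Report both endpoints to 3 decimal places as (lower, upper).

z_r = atanh(0.60) = 0.693147;  SE = 1/√(n−3) = 1/√26 = 0.196116
z-limits: 0.693147 ± 1.960·0.196116 = 0.693147 ± 0.384387 = [0.308760, 1.077534]
ρ-limits: (tanh 0.308760, tanh 1.077534) = (0.299, 0.792)

(0.299, 0.792)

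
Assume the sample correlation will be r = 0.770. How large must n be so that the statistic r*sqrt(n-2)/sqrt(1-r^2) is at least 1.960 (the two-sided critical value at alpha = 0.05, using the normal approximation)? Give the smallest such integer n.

Need r·√(n−2)/√(1−r²) ≥ 1.960
√(n−2) ≥ 1.960·√(1−0.592900) / 0.770 = 1.960·0.638044 / 0.770 = 1.6241
n−2 ≥ 2.6377  ⇒  n ≥ 4.6377
Smallest integer n = 5

5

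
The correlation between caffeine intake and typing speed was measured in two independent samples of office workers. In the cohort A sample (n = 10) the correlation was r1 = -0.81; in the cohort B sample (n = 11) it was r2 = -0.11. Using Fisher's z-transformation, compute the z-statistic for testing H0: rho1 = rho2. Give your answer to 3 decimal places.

Fisher z-transforms: z1 = atanh(-0.81) = -1.127029, z2 = atanh(-0.11) = -0.110447; difference d = -1.016582
Var(d) = 1/7 + 1/8 = 0.1428571 + 0.1250000 = 0.2678571
z = d/√Var(d) = -1.016582 / √0.2678571 = -1.016582 / 0.517549 = -1.964

-1.964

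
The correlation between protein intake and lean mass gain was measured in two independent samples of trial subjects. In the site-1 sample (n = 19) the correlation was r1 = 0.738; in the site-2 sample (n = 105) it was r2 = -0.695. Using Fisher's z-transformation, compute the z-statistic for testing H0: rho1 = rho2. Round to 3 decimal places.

6.708

Fisher z-transforms: z1 = atanh(0.738) = 0.946073, z2 = atanh(-0.695) = -0.857563; difference d = 1.803636
Var(d) = 1/16 + 1/102 = 0.0625000 + 0.0098039 = 0.0723039
z = d/√Var(d) = 1.803636 / √0.0723039 = 1.803636 / 0.268894 = 6.708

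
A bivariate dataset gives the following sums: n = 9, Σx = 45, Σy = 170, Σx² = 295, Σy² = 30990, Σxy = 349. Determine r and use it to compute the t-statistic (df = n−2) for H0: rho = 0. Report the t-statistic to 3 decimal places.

S_xy = nΣxy − ΣxΣy = 9·349 − 45·170 = 3141 − 7650 = -4509
S_xx = nΣx² − (Σx)² = 9·295 − 45² = 2655 − 2025 = 630
S_yy = nΣy² − (Σy)² = 9·30990 − 170² = 278910 − 28900 = 250010
r = S_xy / √(S_xx·S_yy) = -4509 / √(630·250010) = -4509 / √157506300 = -4509 / 12550.1514 = -0.3593
t = r·√(n−2)/√(1−r²) = -0.3593·√7 / √(1−0.129096) = -0.950618 / 0.933222 = -1.019

-1.019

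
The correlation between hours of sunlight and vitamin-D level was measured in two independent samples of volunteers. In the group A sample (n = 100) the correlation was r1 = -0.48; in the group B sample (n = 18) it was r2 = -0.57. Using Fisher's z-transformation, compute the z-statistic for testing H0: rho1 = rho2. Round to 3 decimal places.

0.449

z1 = atanh(-0.48) = -0.522984,  z2 = atanh(-0.57) = -0.647523
SE = √(1/(n1−3) + 1/(n2−3)) = √(1/97 + 1/15) = √(0.0103093 + 0.0666667) = √0.0769760 = 0.277445
z = (z1 − z2)/SE = (-0.522984 − (-0.647523)) / 0.277445 = 0.124539 / 0.277445 = 0.449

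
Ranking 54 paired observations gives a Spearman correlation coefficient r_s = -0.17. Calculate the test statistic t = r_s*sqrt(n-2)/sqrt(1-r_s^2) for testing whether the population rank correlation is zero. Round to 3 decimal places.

1 − r_s² = 1 − 0.0289 = 0.9711;  √(1−r_s²) = 0.985444
√(n−2) = √52 = 7.211103
t = r_s·√(n−2)/√(1−r_s²) = -0.17 · 7.211103 / 0.985444 = -1.244

-1.244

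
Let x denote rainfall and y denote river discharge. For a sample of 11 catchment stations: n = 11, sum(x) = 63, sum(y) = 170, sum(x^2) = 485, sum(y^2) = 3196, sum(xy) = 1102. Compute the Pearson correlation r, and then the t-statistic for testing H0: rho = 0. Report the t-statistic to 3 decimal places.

S_xy = nΣxy − ΣxΣy = 11·1102 − 63·170 = 12122 − 10710 = 1412
S_xx = nΣx² − (Σx)² = 11·485 − 63² = 5335 − 3969 = 1366
S_yy = nΣy² − (Σy)² = 11·3196 − 170² = 35156 − 28900 = 6256
r = S_xy / √(S_xx·S_yy) = 1412 / √(1366·6256) = 1412 / √8545696 = 1412 / 2923.3022 = 0.4830
t = r·√(n−2)/√(1−r²) = 0.4830·√9 / √(1−0.233289) = 1.449000 / 0.875620 = 1.655

1.655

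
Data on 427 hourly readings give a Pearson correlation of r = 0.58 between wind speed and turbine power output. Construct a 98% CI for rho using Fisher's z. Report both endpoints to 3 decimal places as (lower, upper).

(0.500, 0.650)

Fisher z: z_r = atanh(r) = ½·ln((1+0.58)/(1−0.58)) = 0.662463
SE(z) = 1/√(n−3) = 1/√424 = 0.048564
98% ⇒ z* = 2.326; margin = 2.326·0.048564 = 0.112960
CI on z-scale: (0.549503, 0.775423)
Back-transform: tanh(0.549503) = 0.500148, tanh(0.775423) = 0.650072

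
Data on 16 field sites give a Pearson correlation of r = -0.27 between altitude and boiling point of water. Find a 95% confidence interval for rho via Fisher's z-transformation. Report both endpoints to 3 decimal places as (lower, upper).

(-0.675, 0.261)

Fisher z: z_r = atanh(r) = ½·ln((1+(-0.27))/(1−(-0.27))) = -0.276864
SE(z) = 1/√(n−3) = 1/√13 = 0.277350
95% ⇒ z* = 1.960; margin = 1.960·0.277350 = 0.543606
CI on z-scale: (-0.820470, 0.266742)
Back-transform: tanh(-0.820470) = -0.675326, tanh(0.266742) = 0.260591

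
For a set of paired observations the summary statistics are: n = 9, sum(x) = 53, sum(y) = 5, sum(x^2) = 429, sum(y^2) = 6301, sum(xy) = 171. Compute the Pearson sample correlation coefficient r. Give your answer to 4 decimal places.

0.1650

S_xy = nΣxy − ΣxΣy = 9·171 − 53·5 = 1539 − 265 = 1274
S_xx = nΣx² − (Σx)² = 9·429 − 53² = 3861 − 2809 = 1052
S_yy = nΣy² − (Σy)² = 9·6301 − 5² = 56709 − 25 = 56684
r = S_xy / √(S_xx·S_yy) = 1274 / √(1052·56684) = 1274 / √59631568 = 1274 / 7722.1479 = 0.1650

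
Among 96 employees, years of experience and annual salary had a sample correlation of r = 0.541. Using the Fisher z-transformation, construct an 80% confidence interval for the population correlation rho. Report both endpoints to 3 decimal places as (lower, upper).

Fisher z: z_r = atanh(r) = ½·ln((1+0.541)/(1−0.541)) = 0.605568
SE(z) = 1/√(n−3) = 1/√93 = 0.103695
80% ⇒ z* = 1.282; margin = 1.282·0.103695 = 0.132937
CI on z-scale: (0.472631, 0.738505)
Back-transform: tanh(0.472631) = 0.440323, tanh(0.738505) = 0.628241

(0.440, 0.628)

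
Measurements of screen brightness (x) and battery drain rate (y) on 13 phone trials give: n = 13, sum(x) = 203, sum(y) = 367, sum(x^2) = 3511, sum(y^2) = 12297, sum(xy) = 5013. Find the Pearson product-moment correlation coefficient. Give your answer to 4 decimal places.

Numerator: nΣxy − (Σx)(Σy) = 13·5013 − (203)(367) = -9332
Denominator: √[(nΣx²−(Σx)²)(nΣy²−(Σy)²)]
  nΣx²−(Σx)² = 13·3511 − 41209 = 4434;  nΣy²−(Σy)² = 13·12297 − 134689 = 25172
  √(4434·25172) = √111612648 = 10564.6887
r = -9332 / 10564.6887 = -0.8833

-0.8833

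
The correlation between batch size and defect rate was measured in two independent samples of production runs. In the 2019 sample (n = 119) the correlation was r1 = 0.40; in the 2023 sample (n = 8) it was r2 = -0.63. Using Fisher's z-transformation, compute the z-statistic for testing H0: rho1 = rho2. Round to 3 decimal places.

z1 = atanh(0.40) = 0.423649,  z2 = atanh(-0.63) = -0.741416
SE = √(1/(n1−3) + 1/(n2−3)) = √(1/116 + 1/5) = √(0.0086207 + 0.2000000) = √0.2086207 = 0.456750
z = (z1 − z2)/SE = (0.423649 − (-0.741416)) / 0.456750 = 1.165065 / 0.456750 = 2.551

2.551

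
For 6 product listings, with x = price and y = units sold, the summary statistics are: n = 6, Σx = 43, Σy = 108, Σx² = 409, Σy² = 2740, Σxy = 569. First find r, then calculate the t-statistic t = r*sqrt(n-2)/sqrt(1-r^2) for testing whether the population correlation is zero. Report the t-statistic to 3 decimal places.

-2.097

Numerator: nΣxy − (Σx)(Σy) = 6·569 − (43)(108) = -1230
Denominator: √[(nΣx²−(Σx)²)(nΣy²−(Σy)²)]
  nΣx²−(Σx)² = 6·409 − 1849 = 605;  nΣy²−(Σy)² = 6·2740 − 11664 = 4776
  √(605·4776) = √2889480 = 1699.8471
r = -1230 / 1699.8471 = -0.7236
t = r·√(n−2)/√(1−r²) = -0.7236·√4 / √(1−0.523597) = -1.447200 / 0.690220 = -2.097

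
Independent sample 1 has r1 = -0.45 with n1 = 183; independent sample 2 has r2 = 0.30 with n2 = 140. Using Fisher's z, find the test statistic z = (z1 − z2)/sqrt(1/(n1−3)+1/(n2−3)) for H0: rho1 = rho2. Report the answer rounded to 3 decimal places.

z1 = atanh(-0.45) = -0.484700,  z2 = atanh(0.30) = 0.309520
SE = √(1/(n1−3) + 1/(n2−3)) = √(1/180 + 1/137) = √(0.0055556 + 0.0072993) = √0.0128549 = 0.113379
z = (z1 − z2)/SE = (-0.484700 − 0.309520) / 0.113379 = -0.794220 / 0.113379 = -7.005

-7.005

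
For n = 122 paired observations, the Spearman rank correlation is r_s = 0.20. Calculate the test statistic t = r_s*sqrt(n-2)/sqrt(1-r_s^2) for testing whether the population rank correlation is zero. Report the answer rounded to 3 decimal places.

t = r_s·√(n−2) / √(1−r_s²) with r_s = 0.20, n = 122
  = 0.20·√120 / √(1 − 0.0400)
  = 0.20·10.954451 / 0.979796
  = 2.190890 / 0.979796 = 2.236

2.236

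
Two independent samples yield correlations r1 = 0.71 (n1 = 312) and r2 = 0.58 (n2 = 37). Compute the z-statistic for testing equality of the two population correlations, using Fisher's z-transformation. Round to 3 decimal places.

Fisher z-transforms: z1 = atanh(0.71) = 0.887184, z2 = atanh(0.58) = 0.662463; difference d = 0.224721
Var(d) = 1/309 + 1/34 = 0.0032362 + 0.0294118 = 0.0326480
z = d/√Var(d) = 0.224721 / √0.0326480 = 0.224721 / 0.180688 = 1.244

1.244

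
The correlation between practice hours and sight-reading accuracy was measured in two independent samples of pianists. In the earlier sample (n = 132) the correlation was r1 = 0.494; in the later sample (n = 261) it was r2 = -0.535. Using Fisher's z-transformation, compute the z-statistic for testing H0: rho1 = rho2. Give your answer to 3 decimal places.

z1 = atanh(0.494) = 0.541338,  z2 = atanh(-0.535) = -0.597124
SE = √(1/(n1−3) + 1/(n2−3)) = √(1/129 + 1/258) = √(0.0077519 + 0.0038760) = √0.0116279 = 0.107833
z = (z1 − z2)/SE = (0.541338 − (-0.597124)) / 0.107833 = 1.138462 / 0.107833 = 10.558

10.558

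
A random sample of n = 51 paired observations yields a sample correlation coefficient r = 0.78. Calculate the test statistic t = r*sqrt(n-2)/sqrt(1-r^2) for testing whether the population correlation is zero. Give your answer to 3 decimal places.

8.725

t = r·√(n−2) / √(1−r²) with r = 0.78, n = 51
  = 0.78·√49 / √(1 − 0.6084)
  = 0.78·7.000000 / 0.625780
  = 5.460000 / 0.625780 = 8.725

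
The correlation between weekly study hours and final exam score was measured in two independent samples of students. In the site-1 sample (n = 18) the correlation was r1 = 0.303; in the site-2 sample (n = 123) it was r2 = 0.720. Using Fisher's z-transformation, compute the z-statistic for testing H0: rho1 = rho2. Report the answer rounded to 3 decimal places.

z1 = atanh(0.303) = 0.312820,  z2 = atanh(0.720) = 0.907645
SE = √(1/(n1−3) + 1/(n2−3)) = √(1/15 + 1/120) = √(0.0666667 + 0.0083333) = √0.0750000 = 0.273861
z = (z1 − z2)/SE = (0.312820 − 0.907645) / 0.273861 = -0.594825 / 0.273861 = -2.172

-2.172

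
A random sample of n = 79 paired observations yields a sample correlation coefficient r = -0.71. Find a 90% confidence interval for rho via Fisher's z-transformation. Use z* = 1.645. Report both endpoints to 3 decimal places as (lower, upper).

Fisher z: z_r = atanh(r) = ½·ln((1+(-0.71))/(1−(-0.71))) = -0.887184
SE(z) = 1/√(n−3) = 1/√76 = 0.114708
90% ⇒ z* = 1.645; margin = 1.645·0.114708 = 0.188695
CI on z-scale: (-1.075879, -0.698489)
Back-transform: tanh(-1.075879) = -0.791666, tanh(-0.698489) = -0.603408

(-0.792, -0.603)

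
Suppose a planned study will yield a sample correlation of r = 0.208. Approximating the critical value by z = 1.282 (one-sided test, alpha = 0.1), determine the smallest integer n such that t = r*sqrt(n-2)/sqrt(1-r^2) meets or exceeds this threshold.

r√(n−2)/√(1−r²) ≥ 1.282  ⇔  n−2 ≥ (1.282)²·(1−r²)/r²
(1−r²)/r² = (1−0.043264)/0.043264 = 22.1139
n ≥ 2 + 1.643524·22.1139 = 2 + 36.3447 = 38.3447
⌈38.3447⌉ = 39

39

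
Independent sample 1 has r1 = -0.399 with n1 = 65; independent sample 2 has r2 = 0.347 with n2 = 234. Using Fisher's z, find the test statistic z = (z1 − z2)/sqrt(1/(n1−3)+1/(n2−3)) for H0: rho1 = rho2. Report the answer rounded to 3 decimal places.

-5.485

z1 = atanh(-0.399) = -0.422459,  z2 = atanh(0.347) = 0.362029
SE = √(1/(n1−3) + 1/(n2−3)) = √(1/62 + 1/231) = √(0.0161290 + 0.0043290) = √0.0204580 = 0.143031
z = (z1 − z2)/SE = (-0.422459 − 0.362029) / 0.143031 = -0.784488 / 0.143031 = -5.485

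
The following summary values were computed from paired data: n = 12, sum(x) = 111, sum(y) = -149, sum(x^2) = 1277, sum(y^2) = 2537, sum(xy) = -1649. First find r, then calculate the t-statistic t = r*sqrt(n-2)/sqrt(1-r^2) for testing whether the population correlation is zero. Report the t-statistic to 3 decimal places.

-2.727

S_xy = nΣxy − ΣxΣy = 12·(-1649) − 111·(-149) = -19788 − (-16539) = -3249
S_xx = nΣx² − (Σx)² = 12·1277 − 111² = 15324 − 12321 = 3003
S_yy = nΣy² − (Σy)² = 12·2537 − (-149)² = 30444 − 22201 = 8243
r = S_xy / √(S_xx·S_yy) = -3249 / √(3003·8243) = -3249 / √24753729 = -3249 / 4975.3120 = -0.6530
t = r·√(n−2)/√(1−r²) = -0.6530·√10 / √(1−0.426409) = -2.064967 / 0.757358 = -2.727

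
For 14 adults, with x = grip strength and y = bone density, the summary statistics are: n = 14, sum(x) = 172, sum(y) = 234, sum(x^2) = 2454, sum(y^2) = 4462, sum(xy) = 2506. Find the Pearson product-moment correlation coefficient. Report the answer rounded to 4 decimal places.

-0.8512

S_xy = nΣxy − ΣxΣy = 14·2506 − 172·234 = 35084 − 40248 = -5164
S_xx = nΣx² − (Σx)² = 14·2454 − 172² = 34356 − 29584 = 4772
S_yy = nΣy² − (Σy)² = 14·4462 − 234² = 62468 − 54756 = 7712
r = S_xy / √(S_xx·S_yy) = -5164 / √(4772·7712) = -5164 / √36801664 = -5164 / 6066.4375 = -0.8512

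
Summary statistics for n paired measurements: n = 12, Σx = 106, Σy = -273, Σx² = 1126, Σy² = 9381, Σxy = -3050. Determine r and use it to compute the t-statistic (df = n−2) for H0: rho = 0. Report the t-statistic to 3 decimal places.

Numerator: nΣxy − (Σx)(Σy) = 12·(-3050) − (106)(-273) = -7662
Denominator: √[(nΣx²−(Σx)²)(nΣy²−(Σy)²)]
  nΣx²−(Σx)² = 12·1126 − 11236 = 2276;  nΣy²−(Σy)² = 12·9381 − 74529 = 38043
  √(2276·38043) = √86585868 = 9305.1528
r = -7662 / 9305.1528 = -0.8234
t = r·√(n−2)/√(1−r²) = -0.8234·√10 / √(1−0.677988) = -2.603819 / 0.567461 = -4.589

-4.589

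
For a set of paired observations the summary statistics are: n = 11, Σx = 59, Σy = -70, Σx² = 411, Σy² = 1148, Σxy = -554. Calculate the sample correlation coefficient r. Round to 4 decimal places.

-0.6928

Numerator: nΣxy − (Σx)(Σy) = 11·(-554) − (59)(-70) = -1964
Denominator: √[(nΣx²−(Σx)²)(nΣy²−(Σy)²)]
  nΣx²−(Σx)² = 11·411 − 3481 = 1040;  nΣy²−(Σy)² = 11·1148 − 4900 = 7728
  √(1040·7728) = √8037120 = 2834.9815
r = -1964 / 2834.9815 = -0.6928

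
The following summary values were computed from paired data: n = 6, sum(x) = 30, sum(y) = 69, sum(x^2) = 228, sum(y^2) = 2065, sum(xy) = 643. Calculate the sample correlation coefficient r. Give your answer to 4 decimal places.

0.9463

S_xy = nΣxy − ΣxΣy = 6·643 − 30·69 = 3858 − 2070 = 1788
S_xx = nΣx² − (Σx)² = 6·228 − 30² = 1368 − 900 = 468
S_yy = nΣy² − (Σy)² = 6·2065 − 69² = 12390 − 4761 = 7629
r = S_xy / √(S_xx·S_yy) = 1788 / √(468·7629) = 1788 / √3570372 = 1788 / 1889.5428 = 0.9463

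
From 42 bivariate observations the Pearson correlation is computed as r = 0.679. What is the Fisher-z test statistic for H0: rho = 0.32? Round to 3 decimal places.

3.095

z_r = atanh(0.679) = 0.827256,  z_0 = atanh(0.32) = 0.331647
SE = 1/√(n−3) = 1/√39 = 0.160128
z = (z_r − z_0)/SE = (0.827256 − 0.331647) / 0.160128 = 0.495609 / 0.160128 = 3.095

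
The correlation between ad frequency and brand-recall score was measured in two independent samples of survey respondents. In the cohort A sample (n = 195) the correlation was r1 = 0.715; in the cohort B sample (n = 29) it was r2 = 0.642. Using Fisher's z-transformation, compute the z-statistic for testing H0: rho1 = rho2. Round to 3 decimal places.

z1 = atanh(0.715) = 0.897340,  z2 = atanh(0.642) = 0.761569
SE = √(1/(n1−3) + 1/(n2−3)) = √(1/192 + 1/26) = √(0.0052083 + 0.0384615) = √0.0436698 = 0.208973
z = (z1 − z2)/SE = (0.897340 − 0.761569) / 0.208973 = 0.135771 / 0.208973 = 0.650

0.650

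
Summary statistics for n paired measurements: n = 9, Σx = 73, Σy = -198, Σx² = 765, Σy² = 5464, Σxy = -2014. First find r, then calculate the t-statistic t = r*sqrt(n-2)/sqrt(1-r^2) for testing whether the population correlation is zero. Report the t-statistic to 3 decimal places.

-6.814

Numerator: nΣxy − (Σx)(Σy) = 9·(-2014) − (73)(-198) = -3672
Denominator: √[(nΣx²−(Σx)²)(nΣy²−(Σy)²)]
  nΣx²−(Σx)² = 9·765 − 5329 = 1556;  nΣy²−(Σy)² = 9·5464 − 39204 = 9972
  √(1556·9972) = √15516432 = 3939.0903
r = -3672 / 3939.0903 = -0.9322
t = r·√(n−2)/√(1−r²) = -0.9322·√7 / √(1−0.868997) = -2.466369 / 0.361943 = -6.814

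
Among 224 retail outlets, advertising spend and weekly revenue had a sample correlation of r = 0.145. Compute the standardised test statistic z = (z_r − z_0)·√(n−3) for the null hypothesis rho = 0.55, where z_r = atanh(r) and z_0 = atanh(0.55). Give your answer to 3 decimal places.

Fisher z: atanh(0.145) = 0.146029, atanh(0.55) = 0.618381
z = (z_r − z_0)·√(n−3) = (0.146029 − 0.618381)·√221 = -0.472352 · 14.866069 = -7.022

-7.022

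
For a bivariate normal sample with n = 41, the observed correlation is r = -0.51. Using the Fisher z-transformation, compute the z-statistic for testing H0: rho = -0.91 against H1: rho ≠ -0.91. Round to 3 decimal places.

Fisher z: atanh(-0.51) = -0.562730, atanh(-0.91) = -1.527524
z = (z_r − z_0)·√(n−3) = (-0.562730 − (-1.527524))·√38 = 0.964794 · 6.164414 = 5.947

5.947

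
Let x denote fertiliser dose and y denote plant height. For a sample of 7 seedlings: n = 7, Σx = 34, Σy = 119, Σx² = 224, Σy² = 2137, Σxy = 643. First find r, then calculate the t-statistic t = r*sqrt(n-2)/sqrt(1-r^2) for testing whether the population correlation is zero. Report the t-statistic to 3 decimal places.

S_xy = nΣxy − ΣxΣy = 7·643 − 34·119 = 4501 − 4046 = 455
S_xx = nΣx² − (Σx)² = 7·224 − 34² = 1568 − 1156 = 412
S_yy = nΣy² − (Σy)² = 7·2137 − 119² = 14959 − 14161 = 798
r = S_xy / √(S_xx·S_yy) = 455 / √(412·798) = 455 / √328776 = 455 / 573.3899 = 0.7935
t = r·√(n−2)/√(1−r²) = 0.7935·√5 / √(1−0.629642) = 1.774320 / 0.608570 = 2.916

2.916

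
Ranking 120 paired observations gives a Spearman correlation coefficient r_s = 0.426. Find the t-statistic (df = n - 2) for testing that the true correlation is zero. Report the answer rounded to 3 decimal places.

5.115

t = r_s·√(n−2) / √(1−r_s²) with r_s = 0.426, n = 120
  = 0.426·√118 / √(1 − 0.181476)
  = 0.426·10.862780 / 0.904723
  = 4.627544 / 0.904723 = 5.115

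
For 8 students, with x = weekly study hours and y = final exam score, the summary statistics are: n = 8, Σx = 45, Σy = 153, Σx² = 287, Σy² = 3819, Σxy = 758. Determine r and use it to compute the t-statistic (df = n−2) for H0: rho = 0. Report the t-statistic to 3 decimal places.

-1.790

Numerator: nΣxy − (Σx)(Σy) = 8·758 − (45)(153) = -821
Denominator: √[(nΣx²−(Σx)²)(nΣy²−(Σy)²)]
  nΣx²−(Σx)² = 8·287 − 2025 = 271;  nΣy²−(Σy)² = 8·3819 − 23409 = 7143
  √(271·7143) = √1935753 = 1391.3134
r = -821 / 1391.3134 = -0.5901
t = r·√(n−2)/√(1−r²) = -0.5901·√6 / √(1−0.348218) = -1.445444 / 0.807330 = -1.790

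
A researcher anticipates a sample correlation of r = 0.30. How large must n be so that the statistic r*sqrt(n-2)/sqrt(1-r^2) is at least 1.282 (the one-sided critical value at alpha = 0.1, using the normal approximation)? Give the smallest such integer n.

19

r√(n−2)/√(1−r²) ≥ 1.282  ⇔  n−2 ≥ (1.282)²·(1−r²)/r²
(1−r²)/r² = (1−0.0900)/0.0900 = 10.1111
n ≥ 2 + 1.643524·10.1111 = 2 + 16.6178 = 18.6178
⌈18.6178⌉ = 19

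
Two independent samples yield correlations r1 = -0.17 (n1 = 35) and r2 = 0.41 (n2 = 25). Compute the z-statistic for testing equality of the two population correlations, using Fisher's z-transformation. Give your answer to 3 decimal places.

-2.193

Fisher z-transforms: z1 = atanh(-0.17) = -0.171667, z2 = atanh(0.41) = 0.435611; difference d = -0.607278
Var(d) = 1/32 + 1/22 = 0.0312500 + 0.0454545 = 0.0767045
z = d/√Var(d) = -0.607278 / √0.0767045 = -0.607278 / 0.276956 = -2.193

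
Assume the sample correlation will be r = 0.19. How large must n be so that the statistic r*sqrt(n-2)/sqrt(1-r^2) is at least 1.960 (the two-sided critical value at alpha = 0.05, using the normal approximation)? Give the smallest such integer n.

Need r·√(n−2)/√(1−r²) ≥ 1.960
√(n−2) ≥ 1.960·√(1−0.0361) / 0.19 = 1.960·0.981784 / 0.19 = 10.1279
n−2 ≥ 102.5744  ⇒  n ≥ 104.5744
Smallest integer n = 105

105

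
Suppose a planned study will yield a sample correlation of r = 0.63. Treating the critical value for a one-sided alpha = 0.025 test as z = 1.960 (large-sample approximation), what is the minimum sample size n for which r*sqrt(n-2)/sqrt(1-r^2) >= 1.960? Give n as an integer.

r√(n−2)/√(1−r²) ≥ 1.960  ⇔  n−2 ≥ (1.960)²·(1−r²)/r²
(1−r²)/r² = (1−0.3969)/0.3969 = 1.5195
n ≥ 2 + 3.8416·1.5195 = 2 + 5.8373 = 7.8373
⌈7.8373⌉ = 8

8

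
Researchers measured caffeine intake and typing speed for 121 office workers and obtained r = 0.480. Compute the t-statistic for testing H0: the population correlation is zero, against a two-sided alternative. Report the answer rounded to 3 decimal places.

1 − r² = 1 − 0.230400 = 0.769600;  √(1−r²) = 0.877268
√(n−2) = √119 = 10.908712
t = r·√(n−2)/√(1−r²) = 0.480 · 10.908712 / 0.877268 = 5.969

5.969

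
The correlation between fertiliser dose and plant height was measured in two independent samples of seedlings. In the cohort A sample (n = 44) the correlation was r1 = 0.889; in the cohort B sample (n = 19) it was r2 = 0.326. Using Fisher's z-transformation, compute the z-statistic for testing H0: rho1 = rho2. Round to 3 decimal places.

z1 = atanh(0.889) = 1.417136,  z2 = atanh(0.326) = 0.338346
SE = √(1/(n1−3) + 1/(n2−3)) = √(1/41 + 1/16) = √(0.0243902 + 0.0625000) = √0.0868902 = 0.294771
z = (z1 − z2)/SE = (1.417136 − 0.338346) / 0.294771 = 1.078790 / 0.294771 = 3.660

3.660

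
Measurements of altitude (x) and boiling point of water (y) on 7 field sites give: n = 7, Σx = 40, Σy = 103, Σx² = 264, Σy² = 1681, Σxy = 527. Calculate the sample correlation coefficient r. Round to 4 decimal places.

-0.8043

Numerator: nΣxy − (Σx)(Σy) = 7·527 − (40)(103) = -431
Denominator: √[(nΣx²−(Σx)²)(nΣy²−(Σy)²)]
  nΣx²−(Σx)² = 7·264 − 1600 = 248;  nΣy²−(Σy)² = 7·1681 − 10609 = 1158
  √(248·1158) = √287184 = 535.8955
r = -431 / 535.8955 = -0.8043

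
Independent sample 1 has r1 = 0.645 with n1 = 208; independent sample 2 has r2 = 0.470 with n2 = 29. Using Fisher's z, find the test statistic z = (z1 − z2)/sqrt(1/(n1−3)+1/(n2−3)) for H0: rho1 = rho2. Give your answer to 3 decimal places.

1.233

Fisher z-transforms: z1 = atanh(0.645) = 0.766689, z2 = atanh(0.470) = 0.510070; difference d = 0.256619
Var(d) = 1/205 + 1/26 = 0.0048780 + 0.0384615 = 0.0433395
z = d/√Var(d) = 0.256619 / √0.0433395 = 0.256619 / 0.208181 = 1.233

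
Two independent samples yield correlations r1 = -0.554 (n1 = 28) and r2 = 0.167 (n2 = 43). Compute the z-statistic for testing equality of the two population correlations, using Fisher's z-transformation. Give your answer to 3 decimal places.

z1 = atanh(-0.554) = -0.624134,  z2 = atanh(0.167) = 0.168579
SE = √(1/(n1−3) + 1/(n2−3)) = √(1/25 + 1/40) = √(0.0400000 + 0.0250000) = √0.0650000 = 0.254951
z = (z1 − z2)/SE = (-0.624134 − 0.168579) / 0.254951 = -0.792713 / 0.254951 = -3.109

-3.109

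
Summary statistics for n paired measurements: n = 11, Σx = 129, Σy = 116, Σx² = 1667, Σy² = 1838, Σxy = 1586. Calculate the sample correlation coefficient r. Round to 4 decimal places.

Numerator: nΣxy − (Σx)(Σy) = 11·1586 − (129)(116) = 2482
Denominator: √[(nΣx²−(Σx)²)(nΣy²−(Σy)²)]
  nΣx²−(Σx)² = 11·1667 − 16641 = 1696;  nΣy²−(Σy)² = 11·1838 − 13456 = 6762
  √(1696·6762) = √11468352 = 3386.4955
r = 2482 / 3386.4955 = 0.7329

0.7329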